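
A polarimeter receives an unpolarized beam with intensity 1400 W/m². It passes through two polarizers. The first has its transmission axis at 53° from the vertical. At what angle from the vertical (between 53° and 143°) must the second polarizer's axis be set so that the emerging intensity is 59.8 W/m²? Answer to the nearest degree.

Unpolarized light through the first polarizer → I₁ = ½ I₀, now polarized at 53°.
Target fraction: 59.8 / 1400 W/m² = 0.04271 of I₀.
Need I₂/I₀ = 0.04271, so cos²(θ − 53°) = 0.04271 / 0.5 = 0.08543.
θ − 53° = arccos(√0.08543) = 73.0°, giving θ ≈ 53 + 73.0 = 126.0°.

θ ≈ 126°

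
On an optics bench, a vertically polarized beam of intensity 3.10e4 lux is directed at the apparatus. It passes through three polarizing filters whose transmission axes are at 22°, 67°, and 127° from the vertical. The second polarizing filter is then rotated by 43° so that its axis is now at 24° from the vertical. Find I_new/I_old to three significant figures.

I_new/I_old ≈ 0.404

Before rotation:
I₁ = I₀ cos²(22° − 0°) = I₀ cos²(22°) = 0.8597 I₀.
I₂ = I₁ cos²(67° − 22°) = 0.8597 I₀ · cos²(45°) = 0.4298 I₀.
I₃ = I₂ cos²(127° − 67°) = 0.4298 I₀ · cos²(60°) = 0.1075 I₀.
After rotation:
I₁ = I₀ cos²(22° − 0°) = I₀ cos²(22°) = 0.8597 I₀.
I₂ = I₁ cos²(24° − 22°) = 0.8597 I₀ · cos²(2°) = 0.8586 I₀.
Angle between axes 2 and 3: 77°. I₃ = 0.8586 I₀ · cos²(77°) = 0.04345 I₀.
Ratio = 0.04345 / 0.1075 = 0.4043.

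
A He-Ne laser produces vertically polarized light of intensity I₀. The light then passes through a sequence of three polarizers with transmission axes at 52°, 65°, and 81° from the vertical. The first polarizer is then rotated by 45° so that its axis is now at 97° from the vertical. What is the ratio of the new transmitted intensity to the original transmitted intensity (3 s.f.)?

I_new/I_old ≈ 0.0297

Before rotation:
I₁ = I₀ cos²(52° − 0°) = I₀ cos²(52°) = 0.379 I₀.
I₂ = I₁ cos²(65° − 52°) = 0.379 I₀ · cos²(13°) = 0.3599 I₀.
I₃ = I₂ cos²(81° − 65°) = 0.3599 I₀ · cos²(16°) = 0.3325 I₀.
After rotation:
I₁ = I₀ cos²(97° − 0°) = I₀ cos²(83°) = 0.01485 I₀.
I₂ = I₁ cos²(65° − 97°) = 0.01485 I₀ · cos²(32°) = 0.01068 I₀.
I₃ = I₂ cos²(81° − 65°) = 0.01068 I₀ · cos²(16°) = 0.00987 I₀.
Ratio = 0.00987 / 0.3325 = 0.02968.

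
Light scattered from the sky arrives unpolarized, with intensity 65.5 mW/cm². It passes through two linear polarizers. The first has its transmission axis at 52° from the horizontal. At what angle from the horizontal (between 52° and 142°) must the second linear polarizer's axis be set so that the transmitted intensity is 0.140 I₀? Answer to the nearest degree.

θ ≈ 110°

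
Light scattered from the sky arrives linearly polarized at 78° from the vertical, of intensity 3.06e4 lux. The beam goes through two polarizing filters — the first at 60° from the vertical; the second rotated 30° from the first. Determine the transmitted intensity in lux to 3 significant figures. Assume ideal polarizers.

I ≈ 2.08e4 lux

By Malus's law, I₁ = 3.06e4 lux · cos²(18°) = 2.768e+04 lux.
I₂ = I₁ · cos²(30°) = 2.768e+04 · 0.75 = 2.076e+04 lux.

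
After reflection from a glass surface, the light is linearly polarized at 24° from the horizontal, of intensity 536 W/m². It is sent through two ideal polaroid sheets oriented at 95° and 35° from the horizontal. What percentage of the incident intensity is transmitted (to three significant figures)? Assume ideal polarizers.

I₁ = 536 W/m² · cos²(71°) = 56.81 W/m².
I₂ = I₁ · cos²(60°) = 56.81 · 0.25 = 14.2 W/m².
That is 2.65% of the incident intensity.

≈ 2.65%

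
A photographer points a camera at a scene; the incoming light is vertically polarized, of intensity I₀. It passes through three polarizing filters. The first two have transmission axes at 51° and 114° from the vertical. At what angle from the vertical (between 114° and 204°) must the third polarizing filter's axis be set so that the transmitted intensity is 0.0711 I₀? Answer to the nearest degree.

θ ≈ 135°

I₁ = I₀ cos²(51° − 0°) = I₀ cos²(51°) = 0.396 I₀.
I₂ = I₁ cos²(114° − 51°) = 0.396 I₀ · cos²(63°) = 0.08163 I₀.
Need I₃/I₀ = 0.0711, so cos²(θ − 114°) = 0.0711 / 0.08163 = 0.871.
θ − 114° = arccos(√0.871) = 21.0°, giving θ ≈ 114 + 21.0 = 135.0°.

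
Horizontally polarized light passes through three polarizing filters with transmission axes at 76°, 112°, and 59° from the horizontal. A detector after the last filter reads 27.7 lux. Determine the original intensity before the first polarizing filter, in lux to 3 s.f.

I₁ = I₀ cos²(76° − 0°) = I₀ cos²(76°) = 0.05853 I₀.
I₂ = I₁ cos²(112° − 76°) = 0.05853 I₀ · cos²(36°) = 0.03831 I₀.
I₃ = I₂ cos²(59° − 112°) = 0.03831 I₀ · cos²(53°) = 0.01387 I₀.
So 27.7 lux = 0.01387 I₀, giving I₀ = 27.7/0.01387 = 1997 lux.

I₀ ≈ 2000 lux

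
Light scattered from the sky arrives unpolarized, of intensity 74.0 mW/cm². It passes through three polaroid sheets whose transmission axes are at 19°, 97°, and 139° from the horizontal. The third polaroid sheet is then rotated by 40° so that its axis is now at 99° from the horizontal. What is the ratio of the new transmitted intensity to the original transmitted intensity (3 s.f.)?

Before rotation:
Unpolarized light through the first polarizer → I₁ = ½ I₀, now polarized at 19°.
I₂ = I₁ cos²(97° − 19°) = 0.5 I₀ · cos²(78°) = 0.02161 I₀.
I₃ = I₂ cos²(139° − 97°) = 0.02161 I₀ · cos²(42°) = 0.01194 I₀.
After rotation:
Unpolarized light through the first polarizer → I₁ = ½ I₀, now polarized at 19°.
I₂ = I₁ cos²(97° − 19°) = 0.5 I₀ · cos²(78°) = 0.02161 I₀.
I₃ = I₂ cos²(99° − 97°) = 0.02161 I₀ · cos²(2°) = 0.02159 I₀.
Ratio = 0.02159 / 0.01194 = 1.809.

I_new/I_old ≈ 1.81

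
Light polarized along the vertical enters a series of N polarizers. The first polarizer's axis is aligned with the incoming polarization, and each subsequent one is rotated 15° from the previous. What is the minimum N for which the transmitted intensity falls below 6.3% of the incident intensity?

N = 41

First polarizer is aligned with the polarization: full transmission.
Each further stage multiplies by cos²(15°) = 0.933.
After N polarizers: T = 0.933^(N−1). Require T < 0.063 ⇒ N−1 > ln(0.063)/ln(0.933) = 39.87, so N−1 ≥ 40 and N = 41.
Check: N=41 gives T = 0.06245 < 0.063; N=40 gives T = 0.06693.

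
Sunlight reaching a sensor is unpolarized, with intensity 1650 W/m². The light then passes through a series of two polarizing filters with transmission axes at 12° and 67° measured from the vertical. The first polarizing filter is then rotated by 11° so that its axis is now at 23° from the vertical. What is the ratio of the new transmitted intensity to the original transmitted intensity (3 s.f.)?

I_new/I_old ≈ 1.57

Before rotation:
Unpolarized light through the first polarizer → I₁ = ½ I₀, now polarized at 12°.
I₂ = I₁ cos²(67° − 12°) = 0.5 I₀ · cos²(55°) = 0.1645 I₀.
After rotation:
Unpolarized light through the first polarizer → I₁ = ½ I₀, now polarized at 23°.
I₂ = I₁ cos²(67° − 23°) = 0.5 I₀ · cos²(44°) = 0.2587 I₀.
Ratio = 0.2587 / 0.1645 = 1.573.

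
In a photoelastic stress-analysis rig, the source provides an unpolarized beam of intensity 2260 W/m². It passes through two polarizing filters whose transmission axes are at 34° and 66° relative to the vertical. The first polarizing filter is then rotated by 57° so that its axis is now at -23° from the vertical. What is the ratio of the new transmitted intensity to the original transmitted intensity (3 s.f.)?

Before rotation:
Unpolarized light through the first polarizer → I₁ = ½ I₀, now polarized at 34°.
I₂ = I₁ cos²(66° − 34°) = 0.5 I₀ · cos²(32°) = 0.3596 I₀.
After rotation:
Unpolarized light through the first polarizer → I₁ = ½ I₀, now polarized at -23°.
I₂ = I₁ cos²(66° + 23°) = 0.5 I₀ · cos²(89°) = 0.0001523 I₀.
Ratio = 0.0001523 / 0.3596 = 0.0004235.

I_new/I_old ≈ 0.000424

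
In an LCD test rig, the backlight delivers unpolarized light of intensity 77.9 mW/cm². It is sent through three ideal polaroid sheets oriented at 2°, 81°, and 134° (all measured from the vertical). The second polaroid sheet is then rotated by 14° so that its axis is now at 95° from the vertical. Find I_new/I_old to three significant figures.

Before rotation:
Unpolarized light through the first polarizer → I₁ = ½ I₀, now polarized at 2°.
I₂ = I₁ cos²(81° − 2°) = 0.5 I₀ · cos²(79°) = 0.0182 I₀.
I₃ = I₂ cos²(134° − 81°) = 0.0182 I₀ · cos²(53°) = 0.006593 I₀.
After rotation:
Unpolarized light through the first polarizer → I₁ = ½ I₀, now polarized at 2°.
Angle between axes 1 and 2: 87°. I₂ = 0.5 I₀ · cos²(87°) = 0.00137 I₀.
I₃ = I₂ cos²(134° − 95°) = 0.00137 I₀ · cos²(39°) = 0.0008271 I₀.
Ratio = 0.0008271 / 0.006593 = 0.1255.

I_new/I_old ≈ 0.125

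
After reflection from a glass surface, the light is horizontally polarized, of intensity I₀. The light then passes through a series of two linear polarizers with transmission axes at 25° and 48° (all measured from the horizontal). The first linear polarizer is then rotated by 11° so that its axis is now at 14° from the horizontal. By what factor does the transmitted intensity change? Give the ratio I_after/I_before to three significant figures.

Before rotation:
I₁ = I₀ cos²(25° − 0°) = I₀ cos²(25°) = 0.8214 I₀.
I₂ = I₁ cos²(48° − 25°) = 0.8214 I₀ · cos²(23°) = 0.696 I₀.
After rotation:
I₁ = I₀ cos²(14° − 0°) = I₀ cos²(14°) = 0.9415 I₀.
I₂ = I₁ cos²(48° − 14°) = 0.9415 I₀ · cos²(34°) = 0.6471 I₀.
Ratio = 0.6471 / 0.696 = 0.9297.

I_new/I_old ≈ 0.930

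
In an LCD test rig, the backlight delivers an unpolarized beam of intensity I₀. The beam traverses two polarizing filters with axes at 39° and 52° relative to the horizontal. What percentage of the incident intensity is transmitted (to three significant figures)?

≈ 47.5%

Unpolarized light through the first polarizer → I₁ = ½ I₀, now polarized at 39°.
I₂ = I₁ cos²(52° − 39°) = 0.5 I₀ · cos²(13°) = 0.4747 I₀.
That is 47.47% of the incident intensity.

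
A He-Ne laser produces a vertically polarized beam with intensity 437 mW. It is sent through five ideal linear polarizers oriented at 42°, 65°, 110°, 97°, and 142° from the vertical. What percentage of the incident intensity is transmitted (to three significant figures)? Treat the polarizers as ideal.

I₁ = 437 mW · cos²(42°) = 241.3 mW.
I₂ = I₁ · cos²(23°) = 241.3 · 0.8473 = 204.5 mW.
I₃ = I₂ · cos²(45°) = 204.5 · 0.5 = 102.2 mW.
I₄ = I₃ · cos²(13°) = 102.2 · 0.9494 = 97.07 mW.
I₅ = I₄ · cos²(45°) = 97.07 · 0.5 = 48.54 mW.
That is 11.11% of the incident intensity.

≈ 11.1%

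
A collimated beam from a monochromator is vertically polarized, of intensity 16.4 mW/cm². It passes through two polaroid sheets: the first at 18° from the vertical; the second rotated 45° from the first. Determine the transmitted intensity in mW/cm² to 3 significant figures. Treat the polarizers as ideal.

I ≈ 7.42 mW/cm²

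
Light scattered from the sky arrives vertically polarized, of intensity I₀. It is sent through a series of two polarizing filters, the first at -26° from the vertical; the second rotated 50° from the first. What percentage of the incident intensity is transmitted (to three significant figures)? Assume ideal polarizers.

≈ 33.4%

I₁ = I₀ cos²(-26° − 0°) = I₀ cos²(26°) = 0.8078 I₀.
I₂ = I₁ cos²(50°) = 0.8078 · 0.4132 I₀ = 0.3338 I₀.
That is 33.38% of the incident intensity.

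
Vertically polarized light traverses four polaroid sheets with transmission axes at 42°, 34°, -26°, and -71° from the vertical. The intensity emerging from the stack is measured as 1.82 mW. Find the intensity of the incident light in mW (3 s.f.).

By Malus's law, I₁ = I₀ cos²(42° − 0°) = I₀ cos²(42°) = 0.5523 I₀.
I₂ = I₁ cos²(34° − 42°) = 0.5523 I₀ · cos²(8°) = 0.5416 I₀.
I₃ = I₂ cos²(-26° − 34°) = 0.5416 I₀ · cos²(60°) = 0.1354 I₀.
I₄ = I₃ cos²(-71° + 26°) = 0.1354 I₀ · cos²(45°) = 0.0677 I₀.
So 1.82 mW = 0.0677 I₀, giving I₀ = 1.82/0.0677 = 26.88 mW.

I₀ ≈ 26.9 mW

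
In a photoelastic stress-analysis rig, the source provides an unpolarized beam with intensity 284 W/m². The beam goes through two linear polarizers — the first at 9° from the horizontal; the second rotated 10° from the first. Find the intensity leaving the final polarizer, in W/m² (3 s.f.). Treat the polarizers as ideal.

Unpolarized light through the first polarizer → I₁ = 284 W/m²/2 = 142 W/m², polarized at 9°.
I₂ = I₁ · cos²(10°) = 142 · 0.9698 = 137.7 W/m².

I ≈ 138 W/m²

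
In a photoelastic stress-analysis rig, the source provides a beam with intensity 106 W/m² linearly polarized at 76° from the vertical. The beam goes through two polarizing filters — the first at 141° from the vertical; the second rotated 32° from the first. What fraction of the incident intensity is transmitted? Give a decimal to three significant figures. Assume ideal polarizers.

By Malus's law, I₁ = 106 W/m² · cos²(65°) = 18.93 W/m².
I₂ = I₁ · cos²(32°) = 18.93 · 0.7192 = 13.62 W/m².
Transmitted fraction = 0.1285.

I/I₀ ≈ 0.128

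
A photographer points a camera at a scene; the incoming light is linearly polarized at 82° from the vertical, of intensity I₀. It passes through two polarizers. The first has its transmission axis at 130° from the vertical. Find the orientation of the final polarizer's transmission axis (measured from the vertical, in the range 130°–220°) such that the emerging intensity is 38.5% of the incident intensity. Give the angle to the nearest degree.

By Malus's law, I₁ = I₀ cos²(130° − 82°) = I₀ cos²(48°) = 0.4477 I₀.
Need I₂/I₀ = 0.385, so cos²(θ − 130°) = 0.385 / 0.4477 = 0.8599.
θ − 130° = arccos(√0.8599) = 22.0°, giving θ ≈ 130 + 22.0 = 152.0°.

θ ≈ 152°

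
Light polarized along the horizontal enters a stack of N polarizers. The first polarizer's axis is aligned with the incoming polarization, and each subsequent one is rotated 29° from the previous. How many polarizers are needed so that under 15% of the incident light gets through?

N = 9

First polarizer is aligned with the polarization: full transmission.
Each further stage multiplies by cos²(29°) = 0.765.
After N polarizers: T = 0.765^(N−1). Require T < 0.15 ⇒ N−1 > ln(0.15)/ln(0.765) = 7.08, so N−1 ≥ 8 and N = 9.
Check: N=9 gives T = 0.1172 < 0.15; N=8 gives T = 0.1533.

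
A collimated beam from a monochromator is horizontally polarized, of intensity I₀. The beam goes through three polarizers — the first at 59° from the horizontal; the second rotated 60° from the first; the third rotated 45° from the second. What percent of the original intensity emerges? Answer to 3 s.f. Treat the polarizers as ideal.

≈ 3.32%

I₁ = I₀ cos²(59° − 0°) = I₀ cos²(59°) = 0.2653 I₀.
I₂ = I₁ cos²(60°) = 0.2653 · 0.25 I₀ = 0.06632 I₀.
I₃ = I₂ cos²(45°) = 0.06632 · 0.5 I₀ = 0.03316 I₀.
That is 3.316% of the incident intensity.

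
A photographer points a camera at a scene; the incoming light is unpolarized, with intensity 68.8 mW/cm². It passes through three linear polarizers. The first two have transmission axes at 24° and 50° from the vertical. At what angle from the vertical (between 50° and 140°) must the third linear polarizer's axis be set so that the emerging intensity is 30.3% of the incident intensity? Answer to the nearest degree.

Unpolarized light through the first polarizer → I₁ = ½ I₀, now polarized at 24°.
I₂ = I₁ cos²(50° − 24°) = 0.5 I₀ · cos²(26°) = 0.4039 I₀.
Need I₃/I₀ = 0.303, so cos²(θ − 50°) = 0.303 / 0.4039 = 0.7502.
θ − 50° = arccos(√0.7502) = 30.0°, giving θ ≈ 50 + 30.0 = 80.0°.

θ ≈ 80°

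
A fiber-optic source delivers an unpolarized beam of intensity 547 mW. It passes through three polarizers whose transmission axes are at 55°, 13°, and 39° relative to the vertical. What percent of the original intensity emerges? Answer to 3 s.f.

≈ 22.3%

Unpolarized light through the first polarizer → I₁ = 547 mW/2 = 273.5 mW, polarized at 55°.
I₂ = I₁ · cos²(42°) = 273.5 · 0.5523 = 151 mW.
I₃ = I₂ · cos²(26°) = 151 · 0.8078 = 122 mW.
That is 22.31% of the incident intensity.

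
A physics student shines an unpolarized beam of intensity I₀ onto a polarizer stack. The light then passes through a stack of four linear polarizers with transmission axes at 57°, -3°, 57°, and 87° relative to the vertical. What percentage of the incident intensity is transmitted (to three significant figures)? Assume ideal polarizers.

Unpolarized light through the first polarizer → I₁ = ½ I₀, now polarized at 57°.
I₂ = I₁ cos²(-3° − 57°) = 0.5 I₀ · cos²(60°) = 0.125 I₀.
I₃ = I₂ cos²(57° + 3°) = 0.125 I₀ · cos²(60°) = 0.03125 I₀.
I₄ = I₃ cos²(87° − 57°) = 0.03125 I₀ · cos²(30°) = 0.02344 I₀.
That is 2.344% of the incident intensity.

≈ 2.34%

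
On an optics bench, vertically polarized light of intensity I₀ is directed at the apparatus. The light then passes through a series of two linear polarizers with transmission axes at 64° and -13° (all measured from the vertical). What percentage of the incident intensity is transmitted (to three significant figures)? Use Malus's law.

≈ 0.972%

By Malus's law, I₁ = I₀ cos²(64° − 0°) = I₀ cos²(64°) = 0.1922 I₀.
I₂ = I₁ cos²(-13° − 64°) = 0.1922 I₀ · cos²(77°) = 0.009724 I₀.
That is 0.9724% of the incident intensity.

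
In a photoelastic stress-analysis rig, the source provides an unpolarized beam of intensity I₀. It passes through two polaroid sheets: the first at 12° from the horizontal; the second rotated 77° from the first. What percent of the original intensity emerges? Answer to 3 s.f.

Unpolarized light through the first polarizer → I₁ = ½ I₀, now polarized at 12°.
I₂ = I₁ cos²(77°) = 0.5 · 0.0506 I₀ = 0.0253 I₀.
That is 2.53% of the incident intensity.

≈ 2.53%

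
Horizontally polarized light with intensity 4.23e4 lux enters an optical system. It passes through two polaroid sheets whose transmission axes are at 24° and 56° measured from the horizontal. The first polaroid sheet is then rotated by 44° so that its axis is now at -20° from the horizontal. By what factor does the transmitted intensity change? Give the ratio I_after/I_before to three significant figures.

I_new/I_old ≈ 0.0861

Before rotation:
By Malus's law, I₁ = I₀ cos²(24° − 0°) = I₀ cos²(24°) = 0.8346 I₀.
I₂ = I₁ cos²(56° − 24°) = 0.8346 I₀ · cos²(32°) = 0.6002 I₀.
After rotation:
I₁ = I₀ cos²(-20° − 0°) = I₀ cos²(20°) = 0.883 I₀.
I₂ = I₁ cos²(56° + 20°) = 0.883 I₀ · cos²(76°) = 0.05168 I₀.
Ratio = 0.05168 / 0.6002 = 0.0861.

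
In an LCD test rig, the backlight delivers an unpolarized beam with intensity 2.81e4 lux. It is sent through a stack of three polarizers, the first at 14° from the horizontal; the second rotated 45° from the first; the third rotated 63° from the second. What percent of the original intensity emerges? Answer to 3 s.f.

Unpolarized light through the first polarizer → I₁ = 2.81e4 lux/2 = 1.405e+04 lux, polarized at 14°.
I₂ = I₁ · cos²(45°) = 1.405e+04 · 0.5 = 7025 lux.
I₃ = I₂ · cos²(63°) = 7025 · 0.2061 = 1448 lux.
That is 5.153% of the incident intensity.

≈ 5.15%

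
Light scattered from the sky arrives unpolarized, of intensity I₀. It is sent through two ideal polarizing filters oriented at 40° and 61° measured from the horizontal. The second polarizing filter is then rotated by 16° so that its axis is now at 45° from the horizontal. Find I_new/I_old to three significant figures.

I_new/I_old ≈ 1.14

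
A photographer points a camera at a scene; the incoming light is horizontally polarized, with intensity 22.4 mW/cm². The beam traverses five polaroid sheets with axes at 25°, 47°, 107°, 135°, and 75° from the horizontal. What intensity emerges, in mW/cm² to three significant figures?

I₁ = 22.4 mW/cm² · cos²(25°) = 18.4 mW/cm².
I₂ = I₁ · cos²(22°) = 18.4 · 0.8597 = 15.82 mW/cm².
I₃ = I₂ · cos²(60°) = 15.82 · 0.25 = 3.954 mW/cm².
I₄ = I₃ · cos²(28°) = 3.954 · 0.7796 = 3.083 mW/cm².
I₅ = I₄ · cos²(60°) = 3.083 · 0.25 = 0.7707 mW/cm².

I ≈ 0.771 mW/cm²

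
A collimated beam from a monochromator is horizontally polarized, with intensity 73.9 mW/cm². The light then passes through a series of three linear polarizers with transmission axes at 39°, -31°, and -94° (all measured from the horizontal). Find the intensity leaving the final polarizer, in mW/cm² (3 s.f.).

I₁ = 73.9 mW/cm² · cos²(39°) = 44.63 mW/cm².
I₂ = I₁ · cos²(70°) = 44.63 · 0.117 = 5.221 mW/cm².
I₃ = I₂ · cos²(63°) = 5.221 · 0.2061 = 1.076 mW/cm².

I ≈ 1.08 mW/cm²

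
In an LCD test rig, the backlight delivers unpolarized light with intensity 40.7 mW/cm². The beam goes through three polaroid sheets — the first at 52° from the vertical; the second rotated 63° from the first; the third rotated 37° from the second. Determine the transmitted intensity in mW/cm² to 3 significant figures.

I ≈ 2.68 mW/cm²

Unpolarized light through the first polarizer → I₁ = 40.7 mW/cm²/2 = 20.35 mW/cm², polarized at 52°.
I₂ = I₁ · cos²(63°) = 20.35 · 0.2061 = 4.194 mW/cm².
I₃ = I₂ · cos²(37°) = 4.194 · 0.6378 = 2.675 mW/cm².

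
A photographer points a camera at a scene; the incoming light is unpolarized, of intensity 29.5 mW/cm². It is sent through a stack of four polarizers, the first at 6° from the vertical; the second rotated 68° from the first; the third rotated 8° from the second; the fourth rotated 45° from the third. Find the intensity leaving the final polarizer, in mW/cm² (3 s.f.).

Unpolarized light through the first polarizer → I₁ = 29.5 mW/cm²/2 = 14.75 mW/cm², polarized at 6°.
I₂ = I₁ · cos²(68°) = 14.75 · 0.1403 = 2.07 mW/cm².
I₃ = I₂ · cos²(8°) = 2.07 · 0.9806 = 2.03 mW/cm².
I₄ = I₃ · cos²(45°) = 2.03 · 0.5 = 1.015 mW/cm².

I ≈ 1.01 mW/cm²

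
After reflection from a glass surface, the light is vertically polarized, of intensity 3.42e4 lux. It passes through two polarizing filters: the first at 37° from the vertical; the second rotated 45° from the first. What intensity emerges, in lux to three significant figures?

I₁ = 3.42e4 lux · cos²(37°) = 2.181e+04 lux.
I₂ = I₁ · cos²(45°) = 2.181e+04 · 0.5 = 1.091e+04 lux.

I ≈ 1.09e4 lux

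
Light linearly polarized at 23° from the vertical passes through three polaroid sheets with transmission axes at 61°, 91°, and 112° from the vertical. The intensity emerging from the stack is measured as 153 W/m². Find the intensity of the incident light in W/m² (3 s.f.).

By Malus's law, I₁ = I₀ cos²(61° − 23°) = I₀ cos²(38°) = 0.621 I₀.
I₂ = I₁ cos²(91° − 61°) = 0.621 I₀ · cos²(30°) = 0.4657 I₀.
I₃ = I₂ cos²(112° − 91°) = 0.4657 I₀ · cos²(21°) = 0.4059 I₀.
So 153 W/m² = 0.4059 I₀, giving I₀ = 153/0.4059 = 376.9 W/m².

I₀ ≈ 377 W/m²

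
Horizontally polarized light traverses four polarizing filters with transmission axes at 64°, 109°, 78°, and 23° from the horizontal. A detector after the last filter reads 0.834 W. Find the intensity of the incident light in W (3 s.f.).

I₀ ≈ 35.9 W

I₁ = I₀ cos²(64° − 0°) = I₀ cos²(64°) = 0.1922 I₀.
I₂ = I₁ cos²(109° − 64°) = 0.1922 I₀ · cos²(45°) = 0.09608 I₀.
I₃ = I₂ cos²(78° − 109°) = 0.09608 I₀ · cos²(31°) = 0.0706 I₀.
I₄ = I₃ cos²(23° − 78°) = 0.0706 I₀ · cos²(55°) = 0.02323 I₀.
So 0.834 W = 0.02323 I₀, giving I₀ = 0.834/0.02323 = 35.91 W.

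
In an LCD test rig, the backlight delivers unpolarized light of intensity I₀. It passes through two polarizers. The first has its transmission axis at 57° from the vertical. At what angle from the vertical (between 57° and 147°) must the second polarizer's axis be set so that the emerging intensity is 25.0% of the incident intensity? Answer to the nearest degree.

θ ≈ 102°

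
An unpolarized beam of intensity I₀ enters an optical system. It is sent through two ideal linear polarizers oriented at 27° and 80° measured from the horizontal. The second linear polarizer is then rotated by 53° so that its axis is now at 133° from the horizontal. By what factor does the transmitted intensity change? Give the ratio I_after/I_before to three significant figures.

I_new/I_old ≈ 0.210

Before rotation:
Unpolarized light through the first polarizer → I₁ = ½ I₀, now polarized at 27°.
I₂ = I₁ cos²(80° − 27°) = 0.5 I₀ · cos²(53°) = 0.1811 I₀.
After rotation:
Unpolarized light through the first polarizer → I₁ = ½ I₀, now polarized at 27°.
Angle between axes 1 and 2: 74°. I₂ = 0.5 I₀ · cos²(74°) = 0.03799 I₀.
Ratio = 0.03799 / 0.1811 = 0.2098.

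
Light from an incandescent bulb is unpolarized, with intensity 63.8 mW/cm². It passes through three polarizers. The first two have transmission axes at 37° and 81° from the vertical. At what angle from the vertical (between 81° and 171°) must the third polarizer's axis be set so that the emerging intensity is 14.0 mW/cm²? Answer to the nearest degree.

Unpolarized light through the first polarizer → I₁ = ½ I₀, now polarized at 37°.
I₂ = I₁ cos²(81° − 37°) = 0.5 I₀ · cos²(44°) = 0.2587 I₀.
Target fraction: 14.0 / 63.8 mW/cm² = 0.2194 of I₀.
Need I₃/I₀ = 0.2194, so cos²(θ − 81°) = 0.2194 / 0.2587 = 0.8481.
θ − 81° = arccos(√0.8481) = 22.9°, giving θ ≈ 81 + 22.9 = 103.9°.

θ ≈ 104°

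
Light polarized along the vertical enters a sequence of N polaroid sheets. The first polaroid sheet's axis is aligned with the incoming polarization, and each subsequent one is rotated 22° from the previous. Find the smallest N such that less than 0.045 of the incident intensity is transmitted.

N = 22

First polarizer is aligned with the polarization: full transmission.
Each further stage multiplies by cos²(22°) = 0.8597.
After N polarizers: T = 0.8597^(N−1). Require T < 0.045 ⇒ N−1 > ln(0.045)/ln(0.8597) = 20.51, so N−1 ≥ 21 and N = 22.
Check: N=22 gives T = 0.04178 < 0.045; N=21 gives T = 0.0486.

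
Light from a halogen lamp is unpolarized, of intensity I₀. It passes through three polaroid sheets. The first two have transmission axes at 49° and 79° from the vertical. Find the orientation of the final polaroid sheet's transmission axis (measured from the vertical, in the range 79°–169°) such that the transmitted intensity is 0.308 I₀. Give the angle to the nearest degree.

Unpolarized light through the first polarizer → I₁ = ½ I₀, now polarized at 49°.
I₂ = I₁ cos²(79° − 49°) = 0.5 I₀ · cos²(30°) = 0.375 I₀.
Need I₃/I₀ = 0.308, so cos²(θ − 79°) = 0.308 / 0.375 = 0.8213.
θ − 79° = arccos(√0.8213) = 25.0°, giving θ ≈ 79 + 25.0 = 104.0°.

θ ≈ 104°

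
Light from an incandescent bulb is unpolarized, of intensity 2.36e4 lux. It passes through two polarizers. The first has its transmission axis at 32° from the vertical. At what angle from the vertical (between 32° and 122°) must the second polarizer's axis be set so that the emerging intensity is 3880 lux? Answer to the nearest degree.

Unpolarized light through the first polarizer → I₁ = ½ I₀, now polarized at 32°.
Target fraction: 3880 / 2.36e4 lux = 0.1644 of I₀.
Need I₂/I₀ = 0.1644, so cos²(θ − 32°) = 0.1644 / 0.5 = 0.3288.
θ − 32° = arccos(√0.3288) = 55.0°, giving θ ≈ 32 + 55.0 = 87.0°.

θ ≈ 87°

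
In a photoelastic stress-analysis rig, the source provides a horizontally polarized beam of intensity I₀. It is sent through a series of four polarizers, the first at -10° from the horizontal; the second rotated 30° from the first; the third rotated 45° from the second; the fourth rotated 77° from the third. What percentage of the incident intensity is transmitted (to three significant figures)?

I₁ = I₀ cos²(-10° − 0°) = I₀ cos²(10°) = 0.9698 I₀.
I₂ = I₁ cos²(30°) = 0.9698 · 0.75 I₀ = 0.7274 I₀.
I₃ = I₂ cos²(45°) = 0.7274 · 0.5 I₀ = 0.3637 I₀.
I₄ = I₃ cos²(77°) = 0.3637 · 0.0506 I₀ = 0.0184 I₀.
That is 1.84% of the incident intensity.

≈ 1.84%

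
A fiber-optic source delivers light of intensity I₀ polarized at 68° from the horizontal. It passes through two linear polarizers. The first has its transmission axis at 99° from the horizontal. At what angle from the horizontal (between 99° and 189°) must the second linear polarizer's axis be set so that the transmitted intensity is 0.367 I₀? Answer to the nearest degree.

By Malus's law, I₁ = I₀ cos²(99° − 68°) = I₀ cos²(31°) = 0.7347 I₀.
Need I₂/I₀ = 0.367, so cos²(θ − 99°) = 0.367 / 0.7347 = 0.4995.
θ − 99° = arccos(√0.4995) = 45.0°, giving θ ≈ 99 + 45.0 = 144.0°.

θ ≈ 144°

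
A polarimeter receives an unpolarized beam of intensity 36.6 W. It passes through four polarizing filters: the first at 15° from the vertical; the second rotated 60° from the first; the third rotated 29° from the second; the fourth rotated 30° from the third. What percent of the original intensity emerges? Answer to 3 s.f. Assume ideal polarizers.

≈ 7.17%

Unpolarized light through the first polarizer → I₁ = 36.6 W/2 = 18.3 W, polarized at 15°.
I₂ = I₁ · cos²(60°) = 18.3 · 0.25 = 4.575 W.
I₃ = I₂ · cos²(29°) = 4.575 · 0.765 = 3.5 W.
I₄ = I₃ · cos²(30°) = 3.5 · 0.75 = 2.625 W.
That is 7.171% of the incident intensity.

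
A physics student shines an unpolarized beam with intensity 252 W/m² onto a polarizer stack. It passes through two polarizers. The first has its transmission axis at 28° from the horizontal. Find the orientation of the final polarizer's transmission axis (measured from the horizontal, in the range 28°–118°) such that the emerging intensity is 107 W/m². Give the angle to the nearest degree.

θ ≈ 51°

Unpolarized light through the first polarizer → I₁ = ½ I₀, now polarized at 28°.
Target fraction: 107 / 252 W/m² = 0.4246 of I₀.
Need I₂/I₀ = 0.4246, so cos²(θ − 28°) = 0.4246 / 0.5 = 0.8492.
θ − 28° = arccos(√0.8492) = 22.9°, giving θ ≈ 28 + 22.9 = 50.9°.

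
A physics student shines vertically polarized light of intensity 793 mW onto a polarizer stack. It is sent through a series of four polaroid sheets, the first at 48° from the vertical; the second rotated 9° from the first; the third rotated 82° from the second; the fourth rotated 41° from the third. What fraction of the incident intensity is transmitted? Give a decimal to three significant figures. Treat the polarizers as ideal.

By Malus's law, I₁ = 793 mW · cos²(48°) = 355.1 mW.
I₂ = I₁ · cos²(9°) = 355.1 · 0.9755 = 346.4 mW.
I₃ = I₂ · cos²(82°) = 346.4 · 0.01937 = 6.709 mW.
I₄ = I₃ · cos²(41°) = 6.709 · 0.5696 = 3.821 mW.
Transmitted fraction = 0.004819.

I/I₀ ≈ 0.00482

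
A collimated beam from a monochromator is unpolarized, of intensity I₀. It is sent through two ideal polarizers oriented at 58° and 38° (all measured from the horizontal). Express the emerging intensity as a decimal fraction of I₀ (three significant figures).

≈ 0.442 I₀

Unpolarized light through the first polarizer → I₁ = ½ I₀, now polarized at 58°.
I₂ = I₁ cos²(38° − 58°) = 0.5 I₀ · cos²(20°) = 0.4415 I₀.
Transmitted fraction = 0.4415.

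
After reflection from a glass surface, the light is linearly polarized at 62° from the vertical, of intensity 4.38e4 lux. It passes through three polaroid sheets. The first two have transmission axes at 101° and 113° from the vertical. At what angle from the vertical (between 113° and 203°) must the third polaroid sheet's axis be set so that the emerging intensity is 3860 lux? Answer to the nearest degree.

I₁ = I₀ cos²(101° − 62°) = I₀ cos²(39°) = 0.604 I₀.
I₂ = I₁ cos²(113° − 101°) = 0.604 I₀ · cos²(12°) = 0.5778 I₀.
Target fraction: 3860 / 4.38e4 lux = 0.08813 of I₀.
Need I₃/I₀ = 0.08813, so cos²(θ − 113°) = 0.08813 / 0.5778 = 0.1525.
θ − 113° = arccos(√0.1525) = 67.0°, giving θ ≈ 113 + 67.0 = 180.0°.

θ ≈ 180°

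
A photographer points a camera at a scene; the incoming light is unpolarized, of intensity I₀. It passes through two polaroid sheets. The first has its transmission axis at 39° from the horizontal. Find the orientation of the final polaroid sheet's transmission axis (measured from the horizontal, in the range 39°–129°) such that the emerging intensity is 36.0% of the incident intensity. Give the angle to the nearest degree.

θ ≈ 71°

Unpolarized light through the first polarizer → I₁ = ½ I₀, now polarized at 39°.
Need I₂/I₀ = 0.36, so cos²(θ − 39°) = 0.36 / 0.5 = 0.72.
θ − 39° = arccos(√0.72) = 31.9°, giving θ ≈ 39 + 31.9 = 70.9°.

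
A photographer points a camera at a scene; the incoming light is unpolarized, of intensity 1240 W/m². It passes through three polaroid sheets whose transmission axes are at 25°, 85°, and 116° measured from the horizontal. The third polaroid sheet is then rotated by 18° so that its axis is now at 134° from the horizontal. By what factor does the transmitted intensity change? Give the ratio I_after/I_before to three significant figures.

I_new/I_old ≈ 0.586

Before rotation:
Unpolarized light through the first polarizer → I₁ = ½ I₀, now polarized at 25°.
I₂ = I₁ cos²(85° − 25°) = 0.5 I₀ · cos²(60°) = 0.125 I₀.
I₃ = I₂ cos²(116° − 85°) = 0.125 I₀ · cos²(31°) = 0.09184 I₀.
After rotation:
Unpolarized light through the first polarizer → I₁ = ½ I₀, now polarized at 25°.
I₂ = I₁ cos²(85° − 25°) = 0.5 I₀ · cos²(60°) = 0.125 I₀.
I₃ = I₂ cos²(134° − 85°) = 0.125 I₀ · cos²(49°) = 0.0538 I₀.
Ratio = 0.0538 / 0.09184 = 0.5858.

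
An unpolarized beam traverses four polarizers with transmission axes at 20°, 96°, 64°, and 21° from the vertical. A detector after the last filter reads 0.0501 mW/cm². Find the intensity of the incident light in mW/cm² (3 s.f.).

I₀ ≈ 4.45 mW/cm²

Unpolarized light through the first polarizer → I₁ = ½ I₀, now polarized at 20°.
I₂ = I₁ cos²(96° − 20°) = 0.5 I₀ · cos²(76°) = 0.02926 I₀.
I₃ = I₂ cos²(64° − 96°) = 0.02926 I₀ · cos²(32°) = 0.02105 I₀.
I₄ = I₃ cos²(21° − 64°) = 0.02105 I₀ · cos²(43°) = 0.01126 I₀.
So 0.0501 mW/cm² = 0.01126 I₀, giving I₀ = 0.0501/0.01126 = 4.451 mW/cm².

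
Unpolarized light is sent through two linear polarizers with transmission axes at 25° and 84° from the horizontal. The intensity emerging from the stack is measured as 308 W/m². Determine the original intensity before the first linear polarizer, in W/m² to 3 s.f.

I₀ ≈ 2320 W/m²

Unpolarized light through the first polarizer → I₁ = ½ I₀, now polarized at 25°.
I₂ = I₁ cos²(84° − 25°) = 0.5 I₀ · cos²(59°) = 0.1326 I₀.
So 308 W/m² = 0.1326 I₀, giving I₀ = 308/0.1326 = 2322 W/m².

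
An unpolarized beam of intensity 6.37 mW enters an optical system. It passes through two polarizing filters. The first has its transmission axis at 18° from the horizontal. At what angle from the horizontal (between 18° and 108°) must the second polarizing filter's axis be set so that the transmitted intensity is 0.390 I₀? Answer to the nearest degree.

θ ≈ 46°

Unpolarized light through the first polarizer → I₁ = ½ I₀, now polarized at 18°.
Need I₂/I₀ = 0.39, so cos²(θ − 18°) = 0.39 / 0.5 = 0.78.
θ − 18° = arccos(√0.78) = 28.0°, giving θ ≈ 18 + 28.0 = 46.0°.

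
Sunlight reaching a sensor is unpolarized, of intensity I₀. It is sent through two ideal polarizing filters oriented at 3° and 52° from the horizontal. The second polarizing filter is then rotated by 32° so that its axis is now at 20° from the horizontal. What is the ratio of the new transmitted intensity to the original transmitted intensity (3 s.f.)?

I_new/I_old ≈ 2.12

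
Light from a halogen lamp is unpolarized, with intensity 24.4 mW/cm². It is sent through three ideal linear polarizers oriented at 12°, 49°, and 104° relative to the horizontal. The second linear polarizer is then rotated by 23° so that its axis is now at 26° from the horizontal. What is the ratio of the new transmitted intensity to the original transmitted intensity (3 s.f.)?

I_new/I_old ≈ 0.194

Before rotation:
Unpolarized light through the first polarizer → I₁ = ½ I₀, now polarized at 12°.
I₂ = I₁ cos²(49° − 12°) = 0.5 I₀ · cos²(37°) = 0.3189 I₀.
I₃ = I₂ cos²(104° − 49°) = 0.3189 I₀ · cos²(55°) = 0.1049 I₀.
After rotation:
Unpolarized light through the first polarizer → I₁ = ½ I₀, now polarized at 12°.
I₂ = I₁ cos²(26° − 12°) = 0.5 I₀ · cos²(14°) = 0.4707 I₀.
I₃ = I₂ cos²(104° − 26°) = 0.4707 I₀ · cos²(78°) = 0.02035 I₀.
Ratio = 0.02035 / 0.1049 = 0.1939.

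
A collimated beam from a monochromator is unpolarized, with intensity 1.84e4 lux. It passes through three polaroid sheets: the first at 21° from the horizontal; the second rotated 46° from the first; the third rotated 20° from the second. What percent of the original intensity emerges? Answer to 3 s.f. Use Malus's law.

Unpolarized light through the first polarizer → I₁ = 1.84e4 lux/2 = 9200 lux, polarized at 21°.
I₂ = I₁ · cos²(46°) = 9200 · 0.4826 = 4439 lux.
I₃ = I₂ · cos²(20°) = 4439 · 0.883 = 3920 lux.
That is 21.31% of the incident intensity.

≈ 21.3%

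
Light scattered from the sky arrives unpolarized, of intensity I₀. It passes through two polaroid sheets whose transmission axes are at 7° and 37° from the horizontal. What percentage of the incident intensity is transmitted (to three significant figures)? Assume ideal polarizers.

Unpolarized light through the first polarizer → I₁ = ½ I₀, now polarized at 7°.
I₂ = I₁ cos²(37° − 7°) = 0.5 I₀ · cos²(30°) = 0.375 I₀.
That is 37.5% of the incident intensity.

≈ 37.5%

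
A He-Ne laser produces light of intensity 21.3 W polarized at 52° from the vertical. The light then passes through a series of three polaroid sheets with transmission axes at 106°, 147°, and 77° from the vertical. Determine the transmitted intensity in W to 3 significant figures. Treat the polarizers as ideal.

I ≈ 0.490 W

I₁ = 21.3 W · cos²(54°) = 7.359 W.
I₂ = I₁ · cos²(41°) = 7.359 · 0.5696 = 4.192 W.
I₃ = I₂ · cos²(70°) = 4.192 · 0.117 = 0.4903 W.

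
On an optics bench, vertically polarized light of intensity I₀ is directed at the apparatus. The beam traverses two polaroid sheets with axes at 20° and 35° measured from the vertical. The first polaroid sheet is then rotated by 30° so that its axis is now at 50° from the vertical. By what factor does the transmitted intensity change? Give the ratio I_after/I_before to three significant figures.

Before rotation:
I₁ = I₀ cos²(20° − 0°) = I₀ cos²(20°) = 0.883 I₀.
I₂ = I₁ cos²(35° − 20°) = 0.883 I₀ · cos²(15°) = 0.8239 I₀.
After rotation:
I₁ = I₀ cos²(50° − 0°) = I₀ cos²(50°) = 0.4132 I₀.
I₂ = I₁ cos²(35° − 50°) = 0.4132 I₀ · cos²(15°) = 0.3855 I₀.
Ratio = 0.3855 / 0.8239 = 0.4679.

I_new/I_old ≈ 0.468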